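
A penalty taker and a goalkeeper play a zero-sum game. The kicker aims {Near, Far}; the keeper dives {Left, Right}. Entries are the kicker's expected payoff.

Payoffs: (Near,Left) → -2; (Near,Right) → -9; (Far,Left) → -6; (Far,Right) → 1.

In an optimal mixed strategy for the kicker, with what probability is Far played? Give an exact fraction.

1/2

Row minima: Near → -9, Far → -6; maximin = -6.
Column maxima: Left → -2, Right → 1; minimax = -2.
-6 ≠ -2, so there is no saddle point; optimal play is mixed.
Let the kicker play Near with probability p. Expected payoff against Left: (-2)p + (-6)(1−p) = 4p − 6; against Right: (-9)p + 1(1−p) = −10p + 1.
Setting these equal: 4p − 6 = −10p + 1 ⇒ 14p = 7 ⇒ p = 1/2, and the value is (4)·(1/2) − 6 = -4.
For the keeper: with q = P(Left), equating Near's and Far's payoffs gives 7q − 9 = −7q + 1 ⇒ q = 5/7.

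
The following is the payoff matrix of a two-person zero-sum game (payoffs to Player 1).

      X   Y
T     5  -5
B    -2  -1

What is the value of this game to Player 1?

-15/11

Row minima: T → -5, B → -2; maximin = -2.
Column maxima: X → 5, Y → -1; minimax = -1.
-2 ≠ -1, so there is no saddle point; optimal play is mixed.
Let Player 1 play T with probability p. Expected payoff against X: 5p + (-2)(1−p) = 7p − 2; against Y: (-5)p + (-1)(1−p) = −4p − 1.
Setting these equal: 7p − 2 = −4p − 1 ⇒ 11p = 1 ⇒ p = 1/11, and the value is (7)·(1/11) − 2 = -15/11.
For Player 2: with q = P(X), equating T's and B's payoffs gives 10q − 5 = −q − 1 ⇒ q = 4/11.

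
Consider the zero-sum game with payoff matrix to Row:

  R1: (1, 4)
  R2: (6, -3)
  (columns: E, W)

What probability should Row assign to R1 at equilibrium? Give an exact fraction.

Row minima: R1 → 1, R2 → -3; maximin = 1.
Column maxima: E → 6, W → 4; minimax = 4.
1 ≠ 4, so there is no saddle point; optimal play is mixed.
Let Row play R1 with probability p. Expected payoff against E: 1p + 6(1−p) = −5p + 6; against W: 4p + (-3)(1−p) = 7p − 3.
Setting these equal: −5p + 6 = 7p − 3 ⇒ −12p = -9 ⇒ p = 3/4, and the value is (-5)·(3/4) + 6 = 9/4.
For Column: with q = P(E), equating R1's and R2's payoffs gives −3q + 4 = 9q − 3 ⇒ q = 7/12.

3/4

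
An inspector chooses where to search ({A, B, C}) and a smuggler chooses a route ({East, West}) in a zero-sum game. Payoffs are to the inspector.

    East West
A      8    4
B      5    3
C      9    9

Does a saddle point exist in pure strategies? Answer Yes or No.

Row minima: A → 4, B → 3, C → 9; maximin = 9.
Column maxima: East → 9, West → 9; minimax = 9.
maximin = minimax = 9, so a saddle point exists.

Yes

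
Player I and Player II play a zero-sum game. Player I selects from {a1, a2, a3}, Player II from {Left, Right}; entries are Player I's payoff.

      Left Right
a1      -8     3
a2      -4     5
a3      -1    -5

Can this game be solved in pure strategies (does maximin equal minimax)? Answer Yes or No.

No

Row minima: a1 → -8, a2 → -4, a3 → -5; maximin = -4.
Column maxima: Left → -1, Right → 5; minimax = -1.
-4 ≠ -1, so no pure-strategy equilibrium exists.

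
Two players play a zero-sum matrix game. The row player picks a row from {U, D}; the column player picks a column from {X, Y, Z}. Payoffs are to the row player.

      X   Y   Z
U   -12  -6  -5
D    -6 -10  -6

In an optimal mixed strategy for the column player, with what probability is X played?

2/5

Row minima: U → -12, D → -10; maximin = -10.
Column maxima: X → -6, Y → -6, Z → -5; minimax = -6.
-10 ≠ -6, so there is no saddle point; optimal play is mixed.
Z is strictly dominated by Y (it gives the row player strictly more in every row), so the column player never plays it.
On the remaining 2×2 (U, D vs X, Y):
Let the row player play U with probability p. Expected payoff against X: (-12)p + (-6)(1−p) = −6p − 6; against Y: (-6)p + (-10)(1−p) = 4p − 10.
Setting these equal: −6p − 6 = 4p − 10 ⇒ −10p = -4 ⇒ p = 2/5, and the value is (-6)·(2/5) − 6 = -42/5.
For the column player: with q = P(X), equating U's and D's payoffs gives −6q − 6 = 4q − 10 ⇒ q = 2/5.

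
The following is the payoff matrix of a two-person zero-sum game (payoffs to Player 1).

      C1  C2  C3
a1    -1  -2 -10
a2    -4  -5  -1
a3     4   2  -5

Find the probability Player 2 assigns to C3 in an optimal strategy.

7/11

Row minima: a1 → -10, a2 → -5, a3 → -5; maximin = -5.
Column maxima: C1 → 4, C2 → 2, C3 → -1; minimax = -1.
-5 ≠ -1, so there is no saddle point; optimal play is mixed.
a1 is strictly dominated by a3, so Player 1 never plays it.
C1 is strictly dominated by C2 (it gives Player 1 strictly more in every row), so Player 2 never plays it.
On the remaining 2×2 (a2, a3 vs C2, C3):
Let Player 1 play a2 with probability p. Expected payoff against C2: (-5)p + 2(1−p) = −7p + 2; against C3: (-1)p + (-5)(1−p) = 4p − 5.
Setting these equal: −7p + 2 = 4p − 5 ⇒ −11p = -7 ⇒ p = 7/11, and the value is (-7)·(7/11) + 2 = -27/11.
For Player 2: with q = P(C2), equating a2's and a3's payoffs gives −4q − 1 = 7q − 5 ⇒ q = 4/11.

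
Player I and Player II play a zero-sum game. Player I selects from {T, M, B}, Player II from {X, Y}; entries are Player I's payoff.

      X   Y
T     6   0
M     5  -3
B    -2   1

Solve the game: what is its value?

Row minima: T → 0, M → -3, B → -2; maximin = 0.
Column maxima: X → 6, Y → 1; minimax = 1.
0 ≠ 1, so there is no saddle point; optimal play is mixed.
M is strictly dominated by T, so Player I never plays it.
On the remaining 2×2 (T, B vs X, Y):
Let Player I play T with probability p. Expected payoff against X: 6p + (-2)(1−p) = 8p − 2; against Y: 0p + 1(1−p) = −p + 1.
Setting these equal: 8p − 2 = −p + 1 ⇒ 9p = 3 ⇒ p = 1/3, and the value is (8)·(1/3) − 2 = 2/3.
For Player II: with q = P(X), equating T's and B's payoffs gives 6q = −3q + 1 ⇒ q = 1/9.

2/3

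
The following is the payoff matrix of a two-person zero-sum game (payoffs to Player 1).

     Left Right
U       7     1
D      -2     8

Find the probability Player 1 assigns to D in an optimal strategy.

Row minima: U → 1, D → -2; maximin = 1.
Column maxima: Left → 7, Right → 8; minimax = 7.
1 ≠ 7, so there is no saddle point; optimal play is mixed.
Let Player 1 play U with probability p. Expected payoff against Left: 7p + (-2)(1−p) = 9p − 2; against Right: 1p + 8(1−p) = −7p + 8.
Setting these equal: 9p − 2 = −7p + 8 ⇒ 16p = 10 ⇒ p = 5/8, and the value is (9)·(5/8) − 2 = 29/8.
For Player 2: with q = P(Left), equating U's and D's payoffs gives 6q + 1 = −10q + 8 ⇒ q = 7/16.

3/8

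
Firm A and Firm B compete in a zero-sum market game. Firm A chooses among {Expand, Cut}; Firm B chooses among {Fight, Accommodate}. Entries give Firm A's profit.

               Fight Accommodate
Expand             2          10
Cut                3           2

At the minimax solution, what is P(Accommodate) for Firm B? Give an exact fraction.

1/9

Row minima: Expand → 2, Cut → 2; maximin = 2.
Column maxima: Fight → 3, Accommodate → 10; minimax = 3.
2 ≠ 3, so there is no saddle point; optimal play is mixed.
Let Firm A play Expand with probability p. Expected payoff against Fight: 2p + 3(1−p) = −p + 3; against Accommodate: 10p + 2(1−p) = 8p + 2.
Setting these equal: −p + 3 = 8p + 2 ⇒ −9p = -1 ⇒ p = 1/9, and the value is (-1)·(1/9) + 3 = 26/9.
For Firm B: with q = P(Fight), equating Expand's and Cut's payoffs gives −8q + 10 = q + 2 ⇒ q = 8/9.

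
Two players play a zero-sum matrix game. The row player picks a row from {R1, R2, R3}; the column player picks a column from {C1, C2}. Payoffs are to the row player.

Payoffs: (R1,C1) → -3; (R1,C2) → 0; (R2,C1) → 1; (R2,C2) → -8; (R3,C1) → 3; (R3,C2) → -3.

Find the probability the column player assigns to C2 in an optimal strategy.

2/3

Row minima: R1 → -3, R2 → -8, R3 → -3; maximin = -3.
Column maxima: C1 → 3, C2 → 0; minimax = 0.
-3 ≠ 0, so there is no saddle point; optimal play is mixed.
R2 is strictly dominated by R3, so the row player never plays it.
On the remaining 2×2 (R1, R3 vs C1, C2):
Let the row player play R1 with probability p. Expected payoff against C1: (-3)p + 3(1−p) = −6p + 3; against C2: 0p + (-3)(1−p) = 3p − 3.
Setting these equal: −6p + 3 = 3p − 3 ⇒ −9p = -6 ⇒ p = 2/3, and the value is (-6)·(2/3) + 3 = -1.
For the column player: with q = P(C1), equating R1's and R3's payoffs gives −3q = 6q − 3 ⇒ q = 1/3.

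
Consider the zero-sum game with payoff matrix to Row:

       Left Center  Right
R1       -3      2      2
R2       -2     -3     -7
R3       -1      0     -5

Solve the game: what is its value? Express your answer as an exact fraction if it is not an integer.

-17/9

Row minima: R1 → -3, R2 → -7, R3 → -5; maximin = -3.
Column maxima: Left → -1, Center → 2, Right → 2; minimax = -1.
-3 ≠ -1, so there is no saddle point; optimal play is mixed.
R2 is strictly dominated by R3, so Row never plays it.
With R2 eliminated, Center is strictly dominated by Left (it gives Row strictly more in every remaining row), so Column never plays it.
On the remaining 2×2 (R1, R3 vs Left, Right):
Let Row play R1 with probability p. Expected payoff against Left: (-3)p + (-1)(1−p) = −2p − 1; against Right: 2p + (-5)(1−p) = 7p − 5.
Setting these equal: −2p − 1 = 7p − 5 ⇒ −9p = -4 ⇒ p = 4/9, and the value is (-2)·(4/9) − 1 = -17/9.
For Column: with q = P(Left), equating R1's and R3's payoffs gives −5q + 2 = 4q − 5 ⇒ q = 7/9.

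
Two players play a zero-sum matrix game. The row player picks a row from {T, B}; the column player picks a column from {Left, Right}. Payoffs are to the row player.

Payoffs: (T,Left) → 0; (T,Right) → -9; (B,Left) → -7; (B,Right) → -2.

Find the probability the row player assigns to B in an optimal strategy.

Row minima: T → -9, B → -7; maximin = -7.
Column maxima: Left → 0, Right → -2; minimax = -2.
-7 ≠ -2, so there is no saddle point; optimal play is mixed.
Let the row player play T with probability p. Expected payoff against Left: 0p + (-7)(1−p) = 7p − 7; against Right: (-9)p + (-2)(1−p) = −7p − 2.
Setting these equal: 7p − 7 = −7p − 2 ⇒ 14p = 5 ⇒ p = 5/14, and the value is (7)·(5/14) − 7 = -9/2.
For the column player: with q = P(Left), equating T's and B's payoffs gives 9q − 9 = −5q − 2 ⇒ q = 1/2.

9/14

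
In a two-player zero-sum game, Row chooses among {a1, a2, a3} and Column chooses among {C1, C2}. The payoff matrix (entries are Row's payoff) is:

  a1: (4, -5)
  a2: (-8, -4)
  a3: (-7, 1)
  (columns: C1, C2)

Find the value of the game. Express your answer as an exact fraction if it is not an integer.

Row minima: a1 → -5, a2 → -8, a3 → -7; maximin = -5.
Column maxima: C1 → 4, C2 → 1; minimax = 1.
-5 ≠ 1, so there is no saddle point; optimal play is mixed.
a2 is strictly dominated by a3, so Row never plays it.
On the remaining 2×2 (a1, a3 vs C1, C2):
Let Row play a1 with probability p. Expected payoff against C1: 4p + (-7)(1−p) = 11p − 7; against C2: (-5)p + 1(1−p) = −6p + 1.
Setting these equal: 11p − 7 = −6p + 1 ⇒ 17p = 8 ⇒ p = 8/17, and the value is (11)·(8/17) − 7 = -31/17.
For Column: with q = P(C1), equating a1's and a3's payoffs gives 9q − 5 = −8q + 1 ⇒ q = 6/17.

-31/17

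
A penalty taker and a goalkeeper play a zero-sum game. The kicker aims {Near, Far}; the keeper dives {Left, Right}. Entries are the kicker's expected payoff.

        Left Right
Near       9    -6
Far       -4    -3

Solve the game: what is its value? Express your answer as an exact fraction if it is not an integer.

Row minima: Near → -6, Far → -4; maximin = -4.
Column maxima: Left → 9, Right → -3; minimax = -3.
-4 ≠ -3, so there is no saddle point; optimal play is mixed.
Let the kicker play Near with probability p. Expected payoff against Left: 9p + (-4)(1−p) = 13p − 4; against Right: (-6)p + (-3)(1−p) = −3p − 3.
Setting these equal: 13p − 4 = −3p − 3 ⇒ 16p = 1 ⇒ p = 1/16, and the value is (13)·(1/16) − 4 = -51/16.
For the keeper: with q = P(Left), equating Near's and Far's payoffs gives 15q − 6 = −q − 3 ⇒ q = 3/16.

-51/16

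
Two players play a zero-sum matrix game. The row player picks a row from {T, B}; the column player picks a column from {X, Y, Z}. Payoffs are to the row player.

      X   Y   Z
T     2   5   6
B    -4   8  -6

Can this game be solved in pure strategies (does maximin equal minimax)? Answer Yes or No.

Row minima: T → 2, B → -6; maximin = 2.
Column maxima: X → 2, Y → 8, Z → 6; minimax = 2.
maximin = minimax = 2, so a saddle point exists.

Yes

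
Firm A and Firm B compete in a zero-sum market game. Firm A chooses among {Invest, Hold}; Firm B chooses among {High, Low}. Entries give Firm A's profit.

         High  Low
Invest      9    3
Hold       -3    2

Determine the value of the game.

Row minima: Invest → 3, Hold → -3; maximin = 3.
Column maxima: High → 9, Low → 3; minimax = 3.
Since maximin = minimax = 3, there is a saddle point and the value is 3.

3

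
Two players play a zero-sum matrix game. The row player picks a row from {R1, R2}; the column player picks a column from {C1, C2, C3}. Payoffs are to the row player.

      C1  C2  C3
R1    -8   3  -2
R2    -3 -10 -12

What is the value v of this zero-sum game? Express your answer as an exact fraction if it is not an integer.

Row minima: R1 → -8, R2 → -12; maximin = -8.
Column maxima: C1 → -3, C2 → 3, C3 → -2; minimax = -3.
-8 ≠ -3, so there is no saddle point; optimal play is mixed.
C2 is strictly dominated by C3 (it gives the row player strictly more in every row), so the column player never plays it.
On the remaining 2×2 (R1, R2 vs C1, C3):
Let the row player play R1 with probability p. Expected payoff against C1: (-8)p + (-3)(1−p) = −5p − 3; against C3: (-2)p + (-12)(1−p) = 10p − 12.
Setting these equal: −5p − 3 = 10p − 12 ⇒ −15p = -9 ⇒ p = 3/5, and the value is (-5)·(3/5) − 3 = -6.
For the column player: with q = P(C1), equating R1's and R2's payoffs gives −6q − 2 = 9q − 12 ⇒ q = 2/3.

-6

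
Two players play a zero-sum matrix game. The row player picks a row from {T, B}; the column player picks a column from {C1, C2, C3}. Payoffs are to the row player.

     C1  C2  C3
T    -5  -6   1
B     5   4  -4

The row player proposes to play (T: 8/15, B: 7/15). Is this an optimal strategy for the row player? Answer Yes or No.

Yes

Against C1 this mix gives (8/15)·(-5) + (7/15)·5 = -1/3.
Against C2 this mix gives (8/15)·(-6) + (7/15)·4 = -4/3.
Against C3 this mix gives (8/15)·1 + (7/15)·(-4) = -4/3.
All of the column player's active replies (C2, C3) yield -4/3, and no column does worse for the row player. The mix makes the column player indifferent and guarantees -4/3, so it is optimal.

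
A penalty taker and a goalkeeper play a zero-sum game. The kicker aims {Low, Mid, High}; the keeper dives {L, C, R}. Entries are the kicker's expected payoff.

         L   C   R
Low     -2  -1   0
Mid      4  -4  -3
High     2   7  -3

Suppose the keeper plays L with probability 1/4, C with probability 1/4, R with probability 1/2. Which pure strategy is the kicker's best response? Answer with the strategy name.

High

Expected payoff of Low: (1/4)·(-2) + (1/4)·(-1) + (1/2)·0 = -3/4.
Expected payoff of Mid: (1/4)·4 + (1/4)·(-4) + (1/2)·(-3) = -3/2.
Expected payoff of High: (1/4)·2 + (1/4)·7 + (1/2)·(-3) = 3/4.
The largest is 3/4, so the kicker's best response is High.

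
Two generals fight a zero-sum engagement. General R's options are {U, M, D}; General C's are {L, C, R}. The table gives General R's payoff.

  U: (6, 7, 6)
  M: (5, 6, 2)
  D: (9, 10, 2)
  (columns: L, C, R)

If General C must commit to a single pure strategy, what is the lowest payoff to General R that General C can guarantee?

6

Column maxima: L → 9, C → 10, R → 6.
The smallest of these is 6.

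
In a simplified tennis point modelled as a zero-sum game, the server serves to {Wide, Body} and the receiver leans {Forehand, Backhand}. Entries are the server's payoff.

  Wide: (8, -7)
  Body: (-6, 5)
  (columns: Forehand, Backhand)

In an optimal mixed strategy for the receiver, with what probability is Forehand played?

Row minima: Wide → -7, Body → -6; maximin = -6.
Column maxima: Forehand → 8, Backhand → 5; minimax = 5.
-6 ≠ 5, so there is no saddle point; optimal play is mixed.
Let the server play Wide with probability p. Expected payoff against Forehand: 8p + (-6)(1−p) = 14p − 6; against Backhand: (-7)p + 5(1−p) = −12p + 5.
Setting these equal: 14p − 6 = −12p + 5 ⇒ 26p = 11 ⇒ p = 11/26, and the value is (14)·(11/26) − 6 = -1/13.
For the receiver: with q = P(Forehand), equating Wide's and Body's payoffs gives 15q − 7 = −11q + 5 ⇒ q = 6/13.

6/13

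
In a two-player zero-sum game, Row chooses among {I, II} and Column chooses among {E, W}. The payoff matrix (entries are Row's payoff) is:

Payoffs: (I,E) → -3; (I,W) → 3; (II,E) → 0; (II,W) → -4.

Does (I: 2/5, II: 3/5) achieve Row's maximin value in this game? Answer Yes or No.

Against E this mix gives (2/5)·(-3) + (3/5)·0 = -6/5.
Against W this mix gives (2/5)·3 + (3/5)·(-4) = -6/5.
All of Column's active replies (E, W) yield -6/5, and no column does worse for Row. The mix makes Column indifferent and guarantees -6/5, so it is optimal.

Yes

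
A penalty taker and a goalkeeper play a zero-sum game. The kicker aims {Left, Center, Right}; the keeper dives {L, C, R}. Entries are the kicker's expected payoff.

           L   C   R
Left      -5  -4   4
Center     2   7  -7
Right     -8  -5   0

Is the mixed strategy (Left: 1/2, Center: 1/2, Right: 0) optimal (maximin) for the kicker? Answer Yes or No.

Yes

Against L this mix gives (1/2)·(-5) + (1/2)·2 = -3/2.
Against C this mix gives (1/2)·(-4) + (1/2)·7 = 3/2.
Against R this mix gives (1/2)·4 + (1/2)·(-7) = -3/2.
All of the keeper's active replies (L, R) yield -3/2, and no column does worse for the kicker. The mix makes the keeper indifferent and guarantees -3/2, so it is optimal.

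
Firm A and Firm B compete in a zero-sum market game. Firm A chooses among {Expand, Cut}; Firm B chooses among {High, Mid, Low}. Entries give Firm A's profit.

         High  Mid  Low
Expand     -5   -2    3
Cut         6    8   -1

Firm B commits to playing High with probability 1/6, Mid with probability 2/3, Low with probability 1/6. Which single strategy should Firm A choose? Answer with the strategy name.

Expected payoff of Expand: (1/6)·(-5) + (2/3)·(-2) + (1/6)·3 = -5/3.
Expected payoff of Cut: (1/6)·6 + (2/3)·8 + (1/6)·(-1) = 37/6.
The largest is 37/6, so Firm A's best response is Cut.

Cut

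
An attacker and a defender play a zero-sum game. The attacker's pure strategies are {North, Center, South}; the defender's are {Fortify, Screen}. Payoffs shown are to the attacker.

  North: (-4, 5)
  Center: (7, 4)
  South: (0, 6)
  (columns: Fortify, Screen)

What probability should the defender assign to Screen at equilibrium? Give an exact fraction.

Row minima: North → -4, Center → 4, South → 0; maximin = 4.
Column maxima: Fortify → 7, Screen → 6; minimax = 6.
4 ≠ 6, so there is no saddle point; optimal play is mixed.
North is strictly dominated by South, so the attacker never plays it.
On the remaining 2×2 (Center, South vs Fortify, Screen):
Let the attacker play Center with probability p. Expected payoff against Fortify: 7p + 0(1−p) = 7p; against Screen: 4p + 6(1−p) = −2p + 6.
Setting these equal: 7p = −2p + 6 ⇒ 9p = 6 ⇒ p = 2/3, and the value is (7)·(2/3) = 14/3.
For the defender: with q = P(Fortify), equating Center's and South's payoffs gives 3q + 4 = −6q + 6 ⇒ q = 2/9.

7/9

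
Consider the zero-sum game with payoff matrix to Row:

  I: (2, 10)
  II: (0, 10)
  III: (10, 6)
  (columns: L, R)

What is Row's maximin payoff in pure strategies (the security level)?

Row minima: I → 2, II → 0, III → 6.
The best of these is 6.

6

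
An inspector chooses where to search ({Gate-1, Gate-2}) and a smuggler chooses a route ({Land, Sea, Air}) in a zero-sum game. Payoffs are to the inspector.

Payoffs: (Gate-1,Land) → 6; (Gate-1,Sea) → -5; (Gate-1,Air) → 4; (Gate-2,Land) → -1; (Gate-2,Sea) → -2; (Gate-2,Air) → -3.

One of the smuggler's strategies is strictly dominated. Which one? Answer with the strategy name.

Land

Sea holds the inspector's payoff strictly below Land in every row: -5 < 6, -2 < -1.
So Land is strictly dominated for the smuggler.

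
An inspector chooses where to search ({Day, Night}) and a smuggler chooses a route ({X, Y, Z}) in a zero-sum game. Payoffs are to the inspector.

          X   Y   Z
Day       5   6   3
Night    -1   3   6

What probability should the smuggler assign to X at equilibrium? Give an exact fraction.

1/3

Row minima: Day → 3, Night → -1; maximin = 3.
Column maxima: X → 5, Y → 6, Z → 6; minimax = 5.
3 ≠ 5, so there is no saddle point; optimal play is mixed.
Y is strictly dominated by X (it gives the inspector strictly more in every row), so the smuggler never plays it.
On the remaining 2×2 (Day, Night vs X, Z):
Let the inspector play Day with probability p. Expected payoff against X: 5p + (-1)(1−p) = 6p − 1; against Z: 3p + 6(1−p) = −3p + 6.
Setting these equal: 6p − 1 = −3p + 6 ⇒ 9p = 7 ⇒ p = 7/9, and the value is (6)·(7/9) − 1 = 11/3.
For the smuggler: with q = P(X), equating Day's and Night's payoffs gives 2q + 3 = −7q + 6 ⇒ q = 1/3.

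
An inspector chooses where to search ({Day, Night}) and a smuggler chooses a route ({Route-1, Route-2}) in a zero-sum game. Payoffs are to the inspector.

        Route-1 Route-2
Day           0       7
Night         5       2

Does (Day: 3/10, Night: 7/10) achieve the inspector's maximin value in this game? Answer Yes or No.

Yes

Against Route-1 this mix gives (3/10)·0 + (7/10)·5 = 7/2.
Against Route-2 this mix gives (3/10)·7 + (7/10)·2 = 7/2.
All of the smuggler's active replies (Route-1, Route-2) yield 7/2, and no column does worse for the inspector. The mix makes the smuggler indifferent and guarantees 7/2, so it is optimal.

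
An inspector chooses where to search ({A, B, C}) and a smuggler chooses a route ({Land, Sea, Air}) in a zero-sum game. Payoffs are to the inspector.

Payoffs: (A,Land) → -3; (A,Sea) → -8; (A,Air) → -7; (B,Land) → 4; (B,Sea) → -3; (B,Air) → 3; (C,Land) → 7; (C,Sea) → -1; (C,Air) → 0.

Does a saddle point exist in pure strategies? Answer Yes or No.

Yes

Row minima: A → -8, B → -3, C → -1; maximin = -1.
Column maxima: Land → 7, Sea → -1, Air → 3; minimax = -1.
maximin = minimax = -1, so a saddle point exists.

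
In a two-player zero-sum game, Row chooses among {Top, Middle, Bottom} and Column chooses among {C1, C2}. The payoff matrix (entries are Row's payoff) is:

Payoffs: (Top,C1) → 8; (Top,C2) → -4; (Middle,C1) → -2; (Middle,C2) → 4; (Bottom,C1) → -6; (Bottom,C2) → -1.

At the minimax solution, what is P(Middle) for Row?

Row minima: Top → -4, Middle → -2, Bottom → -6; maximin = -2.
Column maxima: C1 → 8, C2 → 4; minimax = 4.
-2 ≠ 4, so there is no saddle point; optimal play is mixed.
Bottom is strictly dominated by Middle, so Row never plays it.
On the remaining 2×2 (Top, Middle vs C1, C2):
Let Row play Top with probability p. Expected payoff against C1: 8p + (-2)(1−p) = 10p − 2; against C2: (-4)p + 4(1−p) = −8p + 4.
Setting these equal: 10p − 2 = −8p + 4 ⇒ 18p = 6 ⇒ p = 1/3, and the value is (10)·(1/3) − 2 = 4/3.
For Column: with q = P(C1), equating Top's and Middle's payoffs gives 12q − 4 = −6q + 4 ⇒ q = 4/9.

2/3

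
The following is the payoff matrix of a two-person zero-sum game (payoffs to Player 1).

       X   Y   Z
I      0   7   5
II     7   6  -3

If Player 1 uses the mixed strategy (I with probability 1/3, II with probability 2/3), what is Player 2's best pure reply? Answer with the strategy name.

If Player 2 plays X, Player 1's expected payoff is (1/3)·0 + (2/3)·7 = 14/3.
If Player 2 plays Y, Player 1's expected payoff is (1/3)·7 + (2/3)·6 = 19/3.
If Player 2 plays Z, Player 1's expected payoff is (1/3)·5 + (2/3)·(-3) = -1/3.
Player 2 minimizes Player 1's payoff; the smallest is -1/3, so the best response is Z.

Z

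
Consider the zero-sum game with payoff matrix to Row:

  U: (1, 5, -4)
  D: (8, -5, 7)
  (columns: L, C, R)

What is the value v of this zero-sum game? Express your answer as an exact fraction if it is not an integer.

Row minima: U → -4, D → -5; maximin = -4.
Column maxima: L → 8, C → 5, R → 7; minimax = 5.
-4 ≠ 5, so there is no saddle point; optimal play is mixed.
L is strictly dominated by R (it gives Row strictly more in every row), so Column never plays it.
On the remaining 2×2 (U, D vs C, R):
Let Row play U with probability p. Expected payoff against C: 5p + (-5)(1−p) = 10p − 5; against R: (-4)p + 7(1−p) = −11p + 7.
Setting these equal: 10p − 5 = −11p + 7 ⇒ 21p = 12 ⇒ p = 4/7, and the value is (10)·(4/7) − 5 = 5/7.
For Column: with q = P(C), equating U's and D's payoffs gives 9q − 4 = −12q + 7 ⇒ q = 11/21.

5/7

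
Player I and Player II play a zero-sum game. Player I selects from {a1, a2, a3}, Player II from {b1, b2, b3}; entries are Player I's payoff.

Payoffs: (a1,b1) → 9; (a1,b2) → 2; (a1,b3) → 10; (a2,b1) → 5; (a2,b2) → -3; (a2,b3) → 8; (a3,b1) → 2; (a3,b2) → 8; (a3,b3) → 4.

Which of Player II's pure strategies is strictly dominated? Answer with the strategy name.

b1 holds Player I's payoff strictly below b3 in every row: 9 < 10, 5 < 8, 2 < 4.
So b3 is strictly dominated for Player II.

b3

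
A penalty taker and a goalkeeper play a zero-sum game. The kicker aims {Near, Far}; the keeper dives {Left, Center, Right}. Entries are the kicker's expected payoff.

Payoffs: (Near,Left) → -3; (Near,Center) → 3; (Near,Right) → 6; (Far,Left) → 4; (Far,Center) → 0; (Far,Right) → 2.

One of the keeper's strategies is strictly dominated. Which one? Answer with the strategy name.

Center holds the kicker's payoff strictly below Right in every row: 3 < 6, 0 < 2.
So Right is strictly dominated for the keeper.

Right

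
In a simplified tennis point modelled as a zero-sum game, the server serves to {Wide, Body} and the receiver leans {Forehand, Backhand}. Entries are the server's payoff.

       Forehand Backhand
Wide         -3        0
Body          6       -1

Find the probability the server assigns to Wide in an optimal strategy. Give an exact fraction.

7/10

Row minima: Wide → -3, Body → -1; maximin = -1.
Column maxima: Forehand → 6, Backhand → 0; minimax = 0.
-1 ≠ 0, so there is no saddle point; optimal play is mixed.
Let the server play Wide with probability p. Expected payoff against Forehand: (-3)p + 6(1−p) = −9p + 6; against Backhand: 0p + (-1)(1−p) = p − 1.
Setting these equal: −9p + 6 = p − 1 ⇒ −10p = -7 ⇒ p = 7/10, and the value is (-9)·(7/10) + 6 = -3/10.
For the receiver: with q = P(Forehand), equating Wide's and Body's payoffs gives −3q = 7q − 1 ⇒ q = 1/10.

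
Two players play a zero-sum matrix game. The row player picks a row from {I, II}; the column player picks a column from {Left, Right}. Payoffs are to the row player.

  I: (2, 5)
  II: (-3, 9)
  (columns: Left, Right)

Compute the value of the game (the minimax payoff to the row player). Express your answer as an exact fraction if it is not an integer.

Row minima: I → 2, II → -3; maximin = 2.
Column maxima: Left → 2, Right → 9; minimax = 2.
Since maximin = minimax = 2, there is a saddle point and the value is 2.

2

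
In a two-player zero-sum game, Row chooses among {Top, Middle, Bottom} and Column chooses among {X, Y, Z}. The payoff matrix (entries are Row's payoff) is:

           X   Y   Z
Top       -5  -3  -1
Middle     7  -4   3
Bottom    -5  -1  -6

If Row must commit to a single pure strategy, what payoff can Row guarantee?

-4

Row minima: Top → -5, Middle → -4, Bottom → -6.
The best of these is -4.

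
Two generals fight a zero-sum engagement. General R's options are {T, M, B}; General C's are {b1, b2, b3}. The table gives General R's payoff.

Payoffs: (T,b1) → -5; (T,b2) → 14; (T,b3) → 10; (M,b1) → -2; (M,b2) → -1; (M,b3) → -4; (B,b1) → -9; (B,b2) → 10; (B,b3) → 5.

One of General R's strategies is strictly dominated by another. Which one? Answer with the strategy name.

T gives a strictly higher payoff than B against every column: -5 > -9, 14 > 10, 10 > 5.
So B is strictly dominated and General R never plays it.

B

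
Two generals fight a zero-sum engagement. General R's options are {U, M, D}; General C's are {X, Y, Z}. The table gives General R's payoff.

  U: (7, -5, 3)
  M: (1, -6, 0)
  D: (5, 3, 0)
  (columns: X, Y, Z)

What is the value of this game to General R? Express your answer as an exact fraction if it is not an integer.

9/11

Row minima: U → -5, M → -6, D → 0; maximin = 0.
Column maxima: X → 7, Y → 3, Z → 3; minimax = 3.
0 ≠ 3, so there is no saddle point; optimal play is mixed.
M is strictly dominated by U, so General R never plays it.
X is strictly dominated by Y (it gives General R strictly more in every row), so General C never plays it.
On the remaining 2×2 (U, D vs Y, Z):
Let General R play U with probability p. Expected payoff against Y: (-5)p + 3(1−p) = −8p + 3; against Z: 3p + 0(1−p) = 3p.
Setting these equal: −8p + 3 = 3p ⇒ −11p = -3 ⇒ p = 3/11, and the value is (-8)·(3/11) + 3 = 9/11.
For General C: with q = P(Y), equating U's and D's payoffs gives −8q + 3 = 3q ⇒ q = 3/11.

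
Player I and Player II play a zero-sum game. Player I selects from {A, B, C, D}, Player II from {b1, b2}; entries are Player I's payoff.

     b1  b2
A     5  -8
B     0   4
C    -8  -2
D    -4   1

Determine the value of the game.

Row minima: A → -8, B → 0, C → -8, D → -4; maximin = 0.
Column maxima: b1 → 5, b2 → 4; minimax = 4.
0 ≠ 4, so there is no saddle point; optimal play is mixed.
C is strictly dominated by B, so Player I never plays it.
D is strictly dominated by B, so Player I never plays it.
On the remaining 2×2 (A, B vs b1, b2):
Let Player I play A with probability p. Expected payoff against b1: 5p + 0(1−p) = 5p; against b2: (-8)p + 4(1−p) = −12p + 4.
Setting these equal: 5p = −12p + 4 ⇒ 17p = 4 ⇒ p = 4/17, and the value is (5)·(4/17) = 20/17.
For Player II: with q = P(b1), equating A's and B's payoffs gives 13q − 8 = −4q + 4 ⇒ q = 12/17.

20/17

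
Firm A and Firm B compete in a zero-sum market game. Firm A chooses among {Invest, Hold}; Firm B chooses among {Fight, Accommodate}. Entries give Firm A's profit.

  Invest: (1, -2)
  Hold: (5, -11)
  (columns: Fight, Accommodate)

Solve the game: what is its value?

-2

Row minima: Invest → -2, Hold → -11; maximin = -2.
Column maxima: Fight → 5, Accommodate → -2; minimax = -2.
Since maximin = minimax = -2, there is a saddle point and the value is -2.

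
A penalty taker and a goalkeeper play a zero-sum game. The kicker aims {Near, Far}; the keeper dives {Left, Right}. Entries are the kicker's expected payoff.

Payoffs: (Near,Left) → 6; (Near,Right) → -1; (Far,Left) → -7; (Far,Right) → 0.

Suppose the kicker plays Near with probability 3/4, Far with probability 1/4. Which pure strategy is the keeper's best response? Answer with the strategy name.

Right

If the keeper plays Left, the kicker's expected payoff is (3/4)·6 + (1/4)·(-7) = 11/4.
If the keeper plays Right, the kicker's expected payoff is (3/4)·(-1) + (1/4)·0 = -3/4.
The keeper minimizes the kicker's payoff; the smallest is -3/4, so the best response is Right.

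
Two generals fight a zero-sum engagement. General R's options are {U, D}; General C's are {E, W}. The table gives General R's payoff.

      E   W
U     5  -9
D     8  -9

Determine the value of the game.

-9

Row minima: U → -9, D → -9; maximin = -9.
Column maxima: E → 8, W → -9; minimax = -9.
Since maximin = minimax = -9, there is a saddle point and the value is -9.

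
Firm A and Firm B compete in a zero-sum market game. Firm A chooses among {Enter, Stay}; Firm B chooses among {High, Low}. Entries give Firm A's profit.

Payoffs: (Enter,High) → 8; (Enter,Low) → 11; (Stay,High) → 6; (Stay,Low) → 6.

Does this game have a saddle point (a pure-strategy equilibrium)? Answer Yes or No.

Row minima: Enter → 8, Stay → 6; maximin = 8.
Column maxima: High → 8, Low → 11; minimax = 8.
maximin = minimax = 8, so a saddle point exists.

Yes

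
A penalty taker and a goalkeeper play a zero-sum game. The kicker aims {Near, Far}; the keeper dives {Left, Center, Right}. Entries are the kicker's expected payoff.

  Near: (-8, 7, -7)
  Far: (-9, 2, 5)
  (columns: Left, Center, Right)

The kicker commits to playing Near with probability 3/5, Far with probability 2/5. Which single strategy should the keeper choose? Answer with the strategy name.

Left

If the keeper plays Left, the kicker's expected payoff is (3/5)·(-8) + (2/5)·(-9) = -42/5.
If the keeper plays Center, the kicker's expected payoff is (3/5)·7 + (2/5)·2 = 5.
If the keeper plays Right, the kicker's expected payoff is (3/5)·(-7) + (2/5)·5 = -11/5.
The keeper minimizes the kicker's payoff; the smallest is -42/5, so the best response is Left.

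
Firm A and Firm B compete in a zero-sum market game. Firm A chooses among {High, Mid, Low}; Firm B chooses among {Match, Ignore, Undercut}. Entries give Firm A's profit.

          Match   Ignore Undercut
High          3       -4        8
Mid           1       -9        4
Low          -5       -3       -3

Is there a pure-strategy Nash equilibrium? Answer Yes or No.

No

Row minima: High → -4, Mid → -9, Low → -5; maximin = -4.
Column maxima: Match → 3, Ignore → -3, Undercut → 8; minimax = -3.
-4 ≠ -3, so no pure-strategy equilibrium exists.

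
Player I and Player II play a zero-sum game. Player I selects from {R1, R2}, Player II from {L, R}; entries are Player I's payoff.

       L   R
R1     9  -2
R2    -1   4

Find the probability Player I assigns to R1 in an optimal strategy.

5/16

Row minima: R1 → -2, R2 → -1; maximin = -1.
Column maxima: L → 9, R → 4; minimax = 4.
-1 ≠ 4, so there is no saddle point; optimal play is mixed.
Let Player I play R1 with probability p. Expected payoff against L: 9p + (-1)(1−p) = 10p − 1; against R: (-2)p + 4(1−p) = −6p + 4.
Setting these equal: 10p − 1 = −6p + 4 ⇒ 16p = 5 ⇒ p = 5/16, and the value is (10)·(5/16) − 1 = 17/8.
For Player II: with q = P(L), equating R1's and R2's payoffs gives 11q − 2 = −5q + 4 ⇒ q = 3/8.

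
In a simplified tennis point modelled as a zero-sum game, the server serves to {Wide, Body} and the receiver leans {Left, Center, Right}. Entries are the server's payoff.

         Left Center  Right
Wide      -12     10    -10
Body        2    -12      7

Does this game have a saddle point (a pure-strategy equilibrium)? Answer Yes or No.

Row minima: Wide → -12, Body → -12; maximin = -12.
Column maxima: Left → 2, Center → 10, Right → 7; minimax = 2.
-12 ≠ 2, so no pure-strategy equilibrium exists.

No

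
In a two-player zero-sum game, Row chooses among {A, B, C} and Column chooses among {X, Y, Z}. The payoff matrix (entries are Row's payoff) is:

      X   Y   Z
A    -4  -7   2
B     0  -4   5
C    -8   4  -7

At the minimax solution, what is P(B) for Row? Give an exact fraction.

Row minima: A → -7, B → -4, C → -8; maximin = -4.
Column maxima: X → 0, Y → 4, Z → 5; minimax = 0.
-4 ≠ 0, so there is no saddle point; optimal play is mixed.
A is strictly dominated by B, so Row never plays it.
Z is strictly dominated by X (it gives Row strictly more in every row), so Column never plays it.
On the remaining 2×2 (B, C vs X, Y):
Let Row play B with probability p. Expected payoff against X: 0p + (-8)(1−p) = 8p − 8; against Y: (-4)p + 4(1−p) = −8p + 4.
Setting these equal: 8p − 8 = −8p + 4 ⇒ 16p = 12 ⇒ p = 3/4, and the value is (8)·(3/4) − 8 = -2.
For Column: with q = P(X), equating B's and C's payoffs gives 4q − 4 = −12q + 4 ⇒ q = 1/2.

3/4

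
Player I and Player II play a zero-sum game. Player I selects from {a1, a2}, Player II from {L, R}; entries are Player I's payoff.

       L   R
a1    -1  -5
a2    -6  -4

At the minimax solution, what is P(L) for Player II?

1/6

Row minima: a1 → -5, a2 → -6; maximin = -5.
Column maxima: L → -1, R → -4; minimax = -4.
-5 ≠ -4, so there is no saddle point; optimal play is mixed.
Let Player I play a1 with probability p. Expected payoff against L: (-1)p + (-6)(1−p) = 5p − 6; against R: (-5)p + (-4)(1−p) = −p − 4.
Setting these equal: 5p − 6 = −p − 4 ⇒ 6p = 2 ⇒ p = 1/3, and the value is (5)·(1/3) − 6 = -13/3.
For Player II: with q = P(L), equating a1's and a2's payoffs gives 4q − 5 = −2q − 4 ⇒ q = 1/6.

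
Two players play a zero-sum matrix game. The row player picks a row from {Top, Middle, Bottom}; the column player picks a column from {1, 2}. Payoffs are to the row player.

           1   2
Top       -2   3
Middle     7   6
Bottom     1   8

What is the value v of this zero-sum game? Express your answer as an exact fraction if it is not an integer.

25/4

Row minima: Top → -2, Middle → 6, Bottom → 1; maximin = 6.
Column maxima: 1 → 7, 2 → 8; minimax = 7.
6 ≠ 7, so there is no saddle point; optimal play is mixed.
Top is strictly dominated by Middle, so the row player never plays it.
On the remaining 2×2 (Middle, Bottom vs 1, 2):
Let the row player play Middle with probability p. Expected payoff against 1: 7p + 1(1−p) = 6p + 1; against 2: 6p + 8(1−p) = −2p + 8.
Setting these equal: 6p + 1 = −2p + 8 ⇒ 8p = 7 ⇒ p = 7/8, and the value is (6)·(7/8) + 1 = 25/4.
For the column player: with q = P(1), equating Middle's and Bottom's payoffs gives q + 6 = −7q + 8 ⇒ q = 1/4.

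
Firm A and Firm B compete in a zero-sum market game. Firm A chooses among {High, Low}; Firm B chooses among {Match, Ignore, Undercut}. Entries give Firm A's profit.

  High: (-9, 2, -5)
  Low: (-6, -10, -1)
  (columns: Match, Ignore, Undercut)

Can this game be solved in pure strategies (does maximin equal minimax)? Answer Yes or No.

No

Row minima: High → -9, Low → -10; maximin = -9.
Column maxima: Match → -6, Ignore → 2, Undercut → -1; minimax = -6.
-9 ≠ -6, so no pure-strategy equilibrium exists.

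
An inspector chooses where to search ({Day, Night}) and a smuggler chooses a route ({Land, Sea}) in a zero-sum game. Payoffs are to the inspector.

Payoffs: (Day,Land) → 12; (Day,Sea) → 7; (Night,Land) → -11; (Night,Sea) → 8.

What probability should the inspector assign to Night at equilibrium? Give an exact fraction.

Row minima: Day → 7, Night → -11; maximin = 7.
Column maxima: Land → 12, Sea → 8; minimax = 8.
7 ≠ 8, so there is no saddle point; optimal play is mixed.
Let the inspector play Day with probability p. Expected payoff against Land: 12p + (-11)(1−p) = 23p − 11; against Sea: 7p + 8(1−p) = −p + 8.
Setting these equal: 23p − 11 = −p + 8 ⇒ 24p = 19 ⇒ p = 19/24, and the value is (23)·(19/24) − 11 = 173/24.
For the smuggler: with q = P(Land), equating Day's and Night's payoffs gives 5q + 7 = −19q + 8 ⇒ q = 1/24.

5/24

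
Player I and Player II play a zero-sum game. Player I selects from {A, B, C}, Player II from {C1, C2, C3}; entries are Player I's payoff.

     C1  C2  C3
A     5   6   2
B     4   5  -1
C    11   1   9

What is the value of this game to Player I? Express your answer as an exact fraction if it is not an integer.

Row minima: A → 2, B → -1, C → 1; maximin = 2.
Column maxima: C1 → 11, C2 → 6, C3 → 9; minimax = 6.
2 ≠ 6, so there is no saddle point; optimal play is mixed.
B is strictly dominated by A, so Player I never plays it.
C1 is strictly dominated by C3 (it gives Player I strictly more in every row), so Player II never plays it.
On the remaining 2×2 (A, C vs C2, C3):
Let Player I play A with probability p. Expected payoff against C2: 6p + 1(1−p) = 5p + 1; against C3: 2p + 9(1−p) = −7p + 9.
Setting these equal: 5p + 1 = −7p + 9 ⇒ 12p = 8 ⇒ p = 2/3, and the value is (5)·(2/3) + 1 = 13/3.
For Player II: with q = P(C2), equating A's and C's payoffs gives 4q + 2 = −8q + 9 ⇒ q = 7/12.

13/3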